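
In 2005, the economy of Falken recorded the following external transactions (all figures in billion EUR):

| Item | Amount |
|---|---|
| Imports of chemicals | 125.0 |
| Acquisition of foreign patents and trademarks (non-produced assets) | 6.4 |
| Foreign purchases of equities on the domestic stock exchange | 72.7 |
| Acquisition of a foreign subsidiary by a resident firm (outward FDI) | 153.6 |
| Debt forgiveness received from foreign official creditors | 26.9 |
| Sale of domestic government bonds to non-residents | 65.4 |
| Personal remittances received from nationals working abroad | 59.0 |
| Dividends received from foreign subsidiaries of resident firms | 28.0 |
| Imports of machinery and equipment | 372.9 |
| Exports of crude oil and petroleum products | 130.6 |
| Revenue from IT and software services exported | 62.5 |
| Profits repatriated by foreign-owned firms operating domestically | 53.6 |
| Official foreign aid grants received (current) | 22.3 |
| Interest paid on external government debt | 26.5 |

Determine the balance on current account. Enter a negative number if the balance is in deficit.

Goods: -125.0 - 372.9 + 130.6 = -367.3
Services: 62.5
Primary income: -26.5 + 28.0 - 53.6 = -52.1
Secondary income: 59.0 + 22.3 = 81.3
Current account = (-367.3) + 62.5 + (-52.1) + 81.3 = -275.6
(Excluded from the current account — capital account: acquisition of foreign patents and trademarks (non-produced assets) 6.4, debt forgiveness received from foreign official creditors 26.9; financial account: foreign purchases of equities on the domestic stock exchange 72.7, acquisition of a foreign subsidiary by a resident firm (outward FDI) 153.6, sale of domestic government bonds to non-residents 65.4.)

-275.6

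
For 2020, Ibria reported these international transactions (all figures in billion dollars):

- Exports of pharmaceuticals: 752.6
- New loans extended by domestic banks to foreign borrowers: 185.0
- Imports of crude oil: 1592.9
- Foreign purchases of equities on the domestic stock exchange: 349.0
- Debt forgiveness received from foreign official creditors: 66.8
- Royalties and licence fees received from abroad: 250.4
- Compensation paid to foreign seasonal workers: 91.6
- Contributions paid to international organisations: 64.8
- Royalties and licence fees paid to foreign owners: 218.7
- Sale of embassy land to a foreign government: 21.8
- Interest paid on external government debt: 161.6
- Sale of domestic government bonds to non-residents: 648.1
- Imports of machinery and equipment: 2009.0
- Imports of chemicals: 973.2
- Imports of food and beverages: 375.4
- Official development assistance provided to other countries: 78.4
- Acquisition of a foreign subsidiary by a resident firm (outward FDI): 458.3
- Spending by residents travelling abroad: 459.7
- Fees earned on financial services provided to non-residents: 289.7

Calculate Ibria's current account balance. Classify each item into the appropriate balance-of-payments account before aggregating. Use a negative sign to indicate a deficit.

Goods: -375.4 + 752.6 - 2009.0 - 1592.9 - 973.2 = -4197.9
Services: 289.7 + 250.4 - 218.7 - 459.7 = -138.3
Primary income: -91.6 - 161.6 = -253.2
Secondary income: -64.8 - 78.4 = -143.2
Current account = (-4197.9) + (-138.3) + (-253.2) + (-143.2) = -4732.6
(Excluded from the current account — financial account: new loans extended by domestic banks to foreign borrowers 185.0, foreign purchases of equities on the domestic stock exchange 349.0, sale of domestic government bonds to non-residents 648.1, acquisition of a foreign subsidiary by a resident firm (outward FDI) 458.3; capital account: debt forgiveness received from foreign official creditors 66.8, sale of embassy land to a foreign government 21.8.)

-4732.6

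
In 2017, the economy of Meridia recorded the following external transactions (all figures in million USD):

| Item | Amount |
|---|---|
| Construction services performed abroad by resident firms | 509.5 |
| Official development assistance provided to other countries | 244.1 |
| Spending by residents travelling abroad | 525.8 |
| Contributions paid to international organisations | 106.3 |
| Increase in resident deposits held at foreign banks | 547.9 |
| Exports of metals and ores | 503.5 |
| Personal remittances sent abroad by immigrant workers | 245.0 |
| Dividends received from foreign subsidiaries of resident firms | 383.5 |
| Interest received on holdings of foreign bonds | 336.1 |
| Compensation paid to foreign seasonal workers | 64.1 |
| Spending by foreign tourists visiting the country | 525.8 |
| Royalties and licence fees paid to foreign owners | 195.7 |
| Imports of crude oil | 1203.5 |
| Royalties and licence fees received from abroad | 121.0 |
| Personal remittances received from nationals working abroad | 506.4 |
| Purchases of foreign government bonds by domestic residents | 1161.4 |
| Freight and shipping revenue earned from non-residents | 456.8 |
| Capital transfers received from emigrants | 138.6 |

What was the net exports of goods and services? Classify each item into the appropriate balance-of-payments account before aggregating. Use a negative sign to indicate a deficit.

Goods: 503.5 - 1203.5 = -700.0
Services: -195.7 + 509.5 + 456.8 - 525.8 + 525.8 + 121.0 = 891.6
Trade balance = -700.0 + 891.6 = 191.6
(Excluded from the trade balance — secondary income: official development assistance provided to other countries 244.1, contributions paid to international organisations 106.3, personal remittances sent abroad by immigrant workers 245.0, personal remittances received from nationals working abroad 506.4; financial account: increase in resident deposits held at foreign banks 547.9, purchases of foreign government bonds by domestic residents 1161.4; primary income: dividends received from foreign subsidiaries of resident firms 383.5, interest received on holdings of foreign bonds 336.1, compensation paid to foreign seasonal workers 64.1; capital account: capital transfers received from emigrants 138.6.)

191.6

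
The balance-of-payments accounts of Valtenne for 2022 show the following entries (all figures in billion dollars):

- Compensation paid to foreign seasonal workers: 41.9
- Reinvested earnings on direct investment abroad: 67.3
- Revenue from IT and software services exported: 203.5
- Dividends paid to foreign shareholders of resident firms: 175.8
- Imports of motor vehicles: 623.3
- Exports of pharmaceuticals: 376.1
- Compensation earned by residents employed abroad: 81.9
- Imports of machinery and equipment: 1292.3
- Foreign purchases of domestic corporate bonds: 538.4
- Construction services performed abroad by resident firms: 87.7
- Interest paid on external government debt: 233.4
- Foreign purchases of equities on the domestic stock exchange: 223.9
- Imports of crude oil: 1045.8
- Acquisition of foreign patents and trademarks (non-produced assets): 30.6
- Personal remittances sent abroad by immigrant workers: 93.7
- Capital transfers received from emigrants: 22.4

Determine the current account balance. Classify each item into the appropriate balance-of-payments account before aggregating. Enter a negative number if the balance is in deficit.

Goods: -1045.8 + 376.1 - 1292.3 - 623.3 = -2585.3
Services: 203.5 + 87.7 = 291.2
Primary income: -233.4 - 175.8 + 67.3 - 41.9 + 81.9 = -301.9
Secondary income: -93.7
Current account = (-2585.3) + 291.2 + (-301.9) + (-93.7) = -2689.7
(Excluded from the current account — financial account: foreign purchases of domestic corporate bonds 538.4, foreign purchases of equities on the domestic stock exchange 223.9; capital account: acquisition of foreign patents and trademarks (non-produced assets) 30.6, capital transfers received from emigrants 22.4.)

-2689.7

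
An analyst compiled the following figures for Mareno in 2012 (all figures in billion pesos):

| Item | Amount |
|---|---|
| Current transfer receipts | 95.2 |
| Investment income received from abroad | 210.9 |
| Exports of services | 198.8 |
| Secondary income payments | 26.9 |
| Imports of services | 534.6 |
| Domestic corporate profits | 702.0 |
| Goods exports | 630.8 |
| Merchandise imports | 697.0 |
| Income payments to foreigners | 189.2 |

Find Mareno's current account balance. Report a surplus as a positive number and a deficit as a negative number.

Goods balance = 630.8 - 697.0 = -66.2
Services balance = 198.8 - 534.6 = -335.8
Trade balance (goods + services) = -66.2 + (-335.8) = -402.0
Net primary income = 210.9 - 189.2 = 21.7
Net secondary income = 95.2 - 26.9 = 68.3
Current account = -402.0 + 21.7 + 68.3 = -312.0

-312.0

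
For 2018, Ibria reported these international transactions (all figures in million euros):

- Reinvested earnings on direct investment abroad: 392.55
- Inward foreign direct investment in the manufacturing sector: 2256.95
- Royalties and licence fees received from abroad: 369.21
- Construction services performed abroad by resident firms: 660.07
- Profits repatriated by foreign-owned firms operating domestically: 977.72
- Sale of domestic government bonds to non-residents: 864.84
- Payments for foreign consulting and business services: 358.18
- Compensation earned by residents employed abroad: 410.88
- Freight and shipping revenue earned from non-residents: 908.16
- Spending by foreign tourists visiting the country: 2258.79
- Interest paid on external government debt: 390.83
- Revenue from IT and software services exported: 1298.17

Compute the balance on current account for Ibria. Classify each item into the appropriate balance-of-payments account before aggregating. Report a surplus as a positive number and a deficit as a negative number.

4571.10

Services: 1298.17 + 2258.79 + 908.16 + 660.07 + 369.21 - 358.18 = 5136.22
Primary income: -977.72 + 410.88 + 392.55 - 390.83 = -565.12
Current account = 5136.22 + (-565.12) = 4571.10
(Excluded from the current account — financial account: inward foreign direct investment in the manufacturing sector 2256.95, sale of domestic government bonds to non-residents 864.84.)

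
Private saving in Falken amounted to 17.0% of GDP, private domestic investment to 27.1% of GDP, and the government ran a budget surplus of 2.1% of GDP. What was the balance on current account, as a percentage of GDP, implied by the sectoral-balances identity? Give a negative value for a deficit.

-8.0

By the sectoral-balances identity, CA = (S_private - I) + (T - G).
Private balance = 17.0 - 27.1 = -10.1
Government balance (T - G) = 2.1
CA = -10.1 + 2.1 = -8.0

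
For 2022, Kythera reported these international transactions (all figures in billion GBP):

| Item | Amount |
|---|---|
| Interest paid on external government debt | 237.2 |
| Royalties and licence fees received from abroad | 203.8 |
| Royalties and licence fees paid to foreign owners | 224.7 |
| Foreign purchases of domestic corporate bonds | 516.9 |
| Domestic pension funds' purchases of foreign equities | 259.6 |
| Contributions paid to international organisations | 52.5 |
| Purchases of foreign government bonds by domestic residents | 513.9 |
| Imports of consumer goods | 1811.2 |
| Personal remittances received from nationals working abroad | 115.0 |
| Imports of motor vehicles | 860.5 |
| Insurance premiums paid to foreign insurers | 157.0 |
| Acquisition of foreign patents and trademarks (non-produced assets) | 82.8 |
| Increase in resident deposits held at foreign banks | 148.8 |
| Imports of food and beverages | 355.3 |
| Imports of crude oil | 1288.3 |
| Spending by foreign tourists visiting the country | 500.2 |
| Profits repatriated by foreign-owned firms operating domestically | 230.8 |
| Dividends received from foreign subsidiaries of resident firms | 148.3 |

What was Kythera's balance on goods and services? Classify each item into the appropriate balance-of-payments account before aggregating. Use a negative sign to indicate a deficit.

Goods: -1288.3 - 355.3 - 1811.2 - 860.5 = -4315.3
Services: -224.7 - 157.0 + 500.2 + 203.8 = 322.3
Trade balance = -4315.3 + 322.3 = -3993.0
(Excluded from the trade balance — primary income: interest paid on external government debt 237.2, profits repatriated by foreign-owned firms operating domestically 230.8, dividends received from foreign subsidiaries of resident firms 148.3; financial account: foreign purchases of domestic corporate bonds 516.9, domestic pension funds' purchases of foreign equities 259.6, purchases of foreign government bonds by domestic residents 513.9, increase in resident deposits held at foreign banks 148.8; secondary income: contributions paid to international organisations 52.5, personal remittances received from nationals working abroad 115.0; capital account: acquisition of foreign patents and trademarks (non-produced assets) 82.8.)

-3993.0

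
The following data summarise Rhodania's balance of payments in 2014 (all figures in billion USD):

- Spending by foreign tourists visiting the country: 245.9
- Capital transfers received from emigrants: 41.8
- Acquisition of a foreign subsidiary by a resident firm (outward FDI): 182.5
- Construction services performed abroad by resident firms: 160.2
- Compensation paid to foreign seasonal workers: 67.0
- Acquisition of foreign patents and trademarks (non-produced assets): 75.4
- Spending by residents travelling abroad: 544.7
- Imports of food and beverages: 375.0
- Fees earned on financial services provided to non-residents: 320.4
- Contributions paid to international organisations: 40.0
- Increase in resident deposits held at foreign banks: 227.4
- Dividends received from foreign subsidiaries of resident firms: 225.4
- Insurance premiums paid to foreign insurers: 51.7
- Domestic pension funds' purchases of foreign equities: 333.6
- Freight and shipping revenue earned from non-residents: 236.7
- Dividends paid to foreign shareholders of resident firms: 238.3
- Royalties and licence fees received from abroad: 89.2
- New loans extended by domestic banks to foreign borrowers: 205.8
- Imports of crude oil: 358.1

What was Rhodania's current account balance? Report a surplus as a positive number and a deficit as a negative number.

Goods: -375.0 - 358.1 = -733.1
Services: 320.4 + 236.7 - 544.7 + 160.2 - 51.7 + 245.9 + 89.2 = 456.0
Primary income: 225.4 - 67.0 - 238.3 = -79.9
Secondary income: -40.0
Current account = (-733.1) + 456.0 + (-79.9) + (-40.0) = -397.0
(Excluded from the current account — capital account: capital transfers received from emigrants 41.8, acquisition of foreign patents and trademarks (non-produced assets) 75.4; financial account: acquisition of a foreign subsidiary by a resident firm (outward FDI) 182.5, increase in resident deposits held at foreign banks 227.4, domestic pension funds' purchases of foreign equities 333.6, new loans extended by domestic banks to foreign borrowers 205.8.)

-397.0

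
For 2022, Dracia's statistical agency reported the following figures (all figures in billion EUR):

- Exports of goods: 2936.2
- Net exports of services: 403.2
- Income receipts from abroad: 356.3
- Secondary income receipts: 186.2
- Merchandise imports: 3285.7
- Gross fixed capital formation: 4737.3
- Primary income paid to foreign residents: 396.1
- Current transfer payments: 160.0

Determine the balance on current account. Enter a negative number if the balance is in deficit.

40.1

Goods balance = 2936.2 - 3285.7 = -349.5
Services balance = 403.2
Trade balance (goods + services) = -349.5 + 403.2 = 53.7
Net primary income = 356.3 - 396.1 = -39.8
Net secondary income = 186.2 - 160.0 = 26.2
Current account = 53.7 + (-39.8) + 26.2 = 40.1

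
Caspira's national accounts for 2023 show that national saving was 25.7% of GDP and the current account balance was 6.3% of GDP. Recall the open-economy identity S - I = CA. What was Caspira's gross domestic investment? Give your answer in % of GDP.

19.4

S - I = CA (net lending to the rest of the world).
I = S - CA = 25.7 - 6.3 = 19.4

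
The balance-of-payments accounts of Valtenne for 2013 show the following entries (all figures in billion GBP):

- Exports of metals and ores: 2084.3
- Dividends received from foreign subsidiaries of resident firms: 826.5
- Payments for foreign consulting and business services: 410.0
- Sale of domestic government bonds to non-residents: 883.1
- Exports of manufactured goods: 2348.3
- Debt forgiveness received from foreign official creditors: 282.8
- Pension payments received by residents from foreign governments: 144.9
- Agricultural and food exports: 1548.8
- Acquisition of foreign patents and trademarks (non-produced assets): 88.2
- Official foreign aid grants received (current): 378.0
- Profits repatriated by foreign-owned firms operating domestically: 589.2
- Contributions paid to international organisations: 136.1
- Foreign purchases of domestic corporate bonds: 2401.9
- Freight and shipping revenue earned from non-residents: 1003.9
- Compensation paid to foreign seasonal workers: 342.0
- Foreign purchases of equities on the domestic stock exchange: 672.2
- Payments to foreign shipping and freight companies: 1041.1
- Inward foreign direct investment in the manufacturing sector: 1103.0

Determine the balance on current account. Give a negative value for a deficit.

5816.3

Goods: 2348.3 + 2084.3 + 1548.8 = 5981.4
Services: -1041.1 + 1003.9 - 410.0 = -447.2
Primary income: -589.2 + 826.5 - 342.0 = -104.7
Secondary income: 378.0 + 144.9 - 136.1 = 386.8
Current account = 5981.4 + (-447.2) + (-104.7) + 386.8 = 5816.3
(Excluded from the current account — financial account: sale of domestic government bonds to non-residents 883.1, foreign purchases of domestic corporate bonds 2401.9, foreign purchases of equities on the domestic stock exchange 672.2, inward foreign direct investment in the manufacturing sector 1103.0; capital account: debt forgiveness received from foreign official creditors 282.8, acquisition of foreign patents and trademarks (non-produced assets) 88.2.)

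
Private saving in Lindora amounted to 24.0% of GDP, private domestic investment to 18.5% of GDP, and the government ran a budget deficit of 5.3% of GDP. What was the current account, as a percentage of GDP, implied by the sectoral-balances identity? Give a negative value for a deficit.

0.2

By the sectoral-balances identity, CA = (S_private - I) + (T - G).
Private balance = 24.0 - 18.5 = 5.5
Government balance (T - G) = -5.3
CA = 5.5 + (-5.3) = 0.2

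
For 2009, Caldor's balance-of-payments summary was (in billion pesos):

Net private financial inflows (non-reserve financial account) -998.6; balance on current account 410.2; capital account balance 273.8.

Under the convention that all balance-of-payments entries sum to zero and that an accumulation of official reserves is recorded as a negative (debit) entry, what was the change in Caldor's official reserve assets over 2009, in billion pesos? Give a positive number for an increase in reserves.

Official reserve transactions balance = -(410.2 + 273.8 + (-998.6)) = 314.6
An accumulation of reserves is recorded as a debit (negative entry), so the change in the stock of reserves is the negative of that balance.
Change in official reserves = -(314.6) = -314.6

-314.6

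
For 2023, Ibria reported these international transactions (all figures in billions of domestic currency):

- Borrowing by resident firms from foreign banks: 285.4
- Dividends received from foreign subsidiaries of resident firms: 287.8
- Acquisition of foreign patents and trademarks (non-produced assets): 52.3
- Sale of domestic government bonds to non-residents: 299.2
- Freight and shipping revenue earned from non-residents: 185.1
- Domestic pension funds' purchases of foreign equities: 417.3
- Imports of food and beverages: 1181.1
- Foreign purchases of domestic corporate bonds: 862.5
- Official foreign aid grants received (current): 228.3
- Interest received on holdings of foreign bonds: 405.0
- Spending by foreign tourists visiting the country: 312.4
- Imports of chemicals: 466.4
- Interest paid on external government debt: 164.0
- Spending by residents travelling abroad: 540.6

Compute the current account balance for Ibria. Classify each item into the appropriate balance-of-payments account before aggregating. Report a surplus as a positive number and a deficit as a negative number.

-933.5

Goods: -466.4 - 1181.1 = -1647.5
Services: 312.4 + 185.1 - 540.6 = -43.1
Primary income: 287.8 + 405.0 - 164.0 = 528.8
Secondary income: 228.3
Current account = (-1647.5) + (-43.1) + 528.8 + 228.3 = -933.5
(Excluded from the current account — financial account: borrowing by resident firms from foreign banks 285.4, sale of domestic government bonds to non-residents 299.2, domestic pension funds' purchases of foreign equities 417.3, foreign purchases of domestic corporate bonds 862.5; capital account: acquisition of foreign patents and trademarks (non-produced assets) 52.3.)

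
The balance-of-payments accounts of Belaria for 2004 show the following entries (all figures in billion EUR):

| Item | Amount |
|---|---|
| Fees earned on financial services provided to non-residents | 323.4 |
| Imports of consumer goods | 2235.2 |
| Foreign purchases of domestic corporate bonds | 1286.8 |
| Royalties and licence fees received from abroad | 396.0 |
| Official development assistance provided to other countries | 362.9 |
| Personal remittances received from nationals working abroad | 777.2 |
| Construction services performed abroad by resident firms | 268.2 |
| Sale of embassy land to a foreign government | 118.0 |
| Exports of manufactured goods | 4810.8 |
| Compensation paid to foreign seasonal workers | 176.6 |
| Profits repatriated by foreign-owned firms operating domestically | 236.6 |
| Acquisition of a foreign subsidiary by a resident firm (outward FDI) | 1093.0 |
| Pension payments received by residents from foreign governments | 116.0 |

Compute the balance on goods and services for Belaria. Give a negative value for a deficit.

Goods: -2235.2 + 4810.8 = 2575.6
Services: 396.0 + 323.4 + 268.2 = 987.6
Trade balance = 2575.6 + 987.6 = 3563.2
(Excluded from the trade balance — financial account: foreign purchases of domestic corporate bonds 1286.8, acquisition of a foreign subsidiary by a resident firm (outward FDI) 1093.0; secondary income: official development assistance provided to other countries 362.9, personal remittances received from nationals working abroad 777.2, pension payments received by residents from foreign governments 116.0; capital account: sale of embassy land to a foreign government 118.0; primary income: compensation paid to foreign seasonal workers 176.6, profits repatriated by foreign-owned firms operating domestically 236.6.)

3563.2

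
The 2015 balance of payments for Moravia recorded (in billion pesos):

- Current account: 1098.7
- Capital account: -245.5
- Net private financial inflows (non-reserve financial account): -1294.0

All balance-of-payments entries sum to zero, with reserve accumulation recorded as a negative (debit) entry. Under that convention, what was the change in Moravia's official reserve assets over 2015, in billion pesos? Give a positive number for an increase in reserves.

-440.8

Official reserve transactions balance = -(1098.7 + (-245.5) + (-1294.0)) = 440.8
An accumulation of reserves is recorded as a debit (negative entry), so the change in the stock of reserves is the negative of that balance.
Change in official reserves = -(440.8) = -440.8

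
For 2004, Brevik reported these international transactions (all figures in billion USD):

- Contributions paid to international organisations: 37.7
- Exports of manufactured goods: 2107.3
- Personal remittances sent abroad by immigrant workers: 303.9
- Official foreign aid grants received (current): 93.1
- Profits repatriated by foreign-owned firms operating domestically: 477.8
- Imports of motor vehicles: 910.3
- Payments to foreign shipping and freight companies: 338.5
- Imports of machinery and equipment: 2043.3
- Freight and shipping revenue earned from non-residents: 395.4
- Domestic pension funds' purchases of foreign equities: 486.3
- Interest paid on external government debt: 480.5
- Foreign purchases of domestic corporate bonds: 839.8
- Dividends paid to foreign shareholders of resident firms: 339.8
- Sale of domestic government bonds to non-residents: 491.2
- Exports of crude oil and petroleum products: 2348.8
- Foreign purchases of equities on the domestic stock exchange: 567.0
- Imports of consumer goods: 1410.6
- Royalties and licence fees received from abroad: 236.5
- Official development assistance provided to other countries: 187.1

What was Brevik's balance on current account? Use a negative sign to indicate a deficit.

Goods: 2348.8 - 910.3 - 2043.3 - 1410.6 + 2107.3 = 91.9
Services: 236.5 - 338.5 + 395.4 = 293.4
Primary income: -480.5 - 339.8 - 477.8 = -1298.1
Secondary income: 93.1 - 303.9 - 37.7 - 187.1 = -435.6
Current account = 91.9 + 293.4 + (-1298.1) + (-435.6) = -1348.4
(Excluded from the current account — financial account: domestic pension funds' purchases of foreign equities 486.3, foreign purchases of domestic corporate bonds 839.8, sale of domestic government bonds to non-residents 491.2, foreign purchases of equities on the domestic stock exchange 567.0.)

-1348.4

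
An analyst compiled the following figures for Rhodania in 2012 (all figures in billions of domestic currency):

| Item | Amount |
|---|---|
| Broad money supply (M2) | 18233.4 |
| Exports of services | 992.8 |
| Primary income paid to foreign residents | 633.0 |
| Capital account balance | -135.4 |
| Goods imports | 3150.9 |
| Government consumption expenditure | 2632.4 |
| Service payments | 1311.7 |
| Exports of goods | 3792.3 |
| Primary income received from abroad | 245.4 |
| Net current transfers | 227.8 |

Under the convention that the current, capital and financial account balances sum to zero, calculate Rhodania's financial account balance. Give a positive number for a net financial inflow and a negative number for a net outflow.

-27.3

Goods balance = 3792.3 - 3150.9 = 641.4
Services balance = 992.8 - 1311.7 = -318.9
Trade balance (goods + services) = 641.4 + (-318.9) = 322.5
Net primary income = 245.4 - 633.0 = -387.6
Net secondary income = 227.8
Current account = 322.5 + (-387.6) + 227.8 = 162.7
Financial account = -(162.7 + (-135.4)) = -27.3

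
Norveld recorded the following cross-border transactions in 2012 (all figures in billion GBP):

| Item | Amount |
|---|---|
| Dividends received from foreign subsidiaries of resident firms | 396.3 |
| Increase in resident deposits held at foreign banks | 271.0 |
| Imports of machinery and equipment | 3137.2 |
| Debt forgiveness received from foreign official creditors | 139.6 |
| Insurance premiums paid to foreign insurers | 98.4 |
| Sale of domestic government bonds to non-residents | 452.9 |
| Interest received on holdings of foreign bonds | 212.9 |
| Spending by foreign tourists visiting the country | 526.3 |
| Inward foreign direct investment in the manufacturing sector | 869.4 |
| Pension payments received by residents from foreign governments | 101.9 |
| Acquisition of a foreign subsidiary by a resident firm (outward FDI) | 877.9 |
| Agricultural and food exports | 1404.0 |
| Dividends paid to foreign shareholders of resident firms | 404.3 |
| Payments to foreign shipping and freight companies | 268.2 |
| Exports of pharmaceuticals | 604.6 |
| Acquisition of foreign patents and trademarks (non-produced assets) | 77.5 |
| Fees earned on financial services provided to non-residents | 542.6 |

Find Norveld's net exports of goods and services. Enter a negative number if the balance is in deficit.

Goods: 1404.0 + 604.6 - 3137.2 = -1128.6
Services: 542.6 - 98.4 - 268.2 + 526.3 = 702.3
Trade balance = -1128.6 + 702.3 = -426.3
(Excluded from the trade balance — primary income: dividends received from foreign subsidiaries of resident firms 396.3, interest received on holdings of foreign bonds 212.9, dividends paid to foreign shareholders of resident firms 404.3; financial account: increase in resident deposits held at foreign banks 271.0, sale of domestic government bonds to non-residents 452.9, inward foreign direct investment in the manufacturing sector 869.4, acquisition of a foreign subsidiary by a resident firm (outward FDI) 877.9; capital account: debt forgiveness received from foreign official creditors 139.6, acquisition of foreign patents and trademarks (non-produced assets) 77.5; secondary income: pension payments received by residents from foreign governments 101.9.)

-426.3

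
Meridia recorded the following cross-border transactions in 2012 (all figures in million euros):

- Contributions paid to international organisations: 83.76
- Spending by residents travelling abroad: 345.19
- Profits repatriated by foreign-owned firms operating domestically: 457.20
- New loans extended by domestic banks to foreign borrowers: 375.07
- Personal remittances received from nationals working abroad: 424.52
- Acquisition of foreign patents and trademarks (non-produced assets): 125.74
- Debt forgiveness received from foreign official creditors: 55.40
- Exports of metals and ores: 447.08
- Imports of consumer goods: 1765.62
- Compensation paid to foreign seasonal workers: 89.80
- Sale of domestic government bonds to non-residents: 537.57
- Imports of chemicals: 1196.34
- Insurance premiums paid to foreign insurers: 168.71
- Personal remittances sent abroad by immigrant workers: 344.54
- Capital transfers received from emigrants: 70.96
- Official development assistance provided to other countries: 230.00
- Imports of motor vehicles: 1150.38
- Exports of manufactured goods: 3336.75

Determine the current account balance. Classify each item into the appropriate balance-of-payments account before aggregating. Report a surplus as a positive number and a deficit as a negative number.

Goods: 3336.75 + 447.08 - 1765.62 - 1150.38 - 1196.34 = -328.51
Services: -168.71 - 345.19 = -513.90
Primary income: -89.80 - 457.20 = -547.00
Secondary income: 424.52 - 230.00 - 344.54 - 83.76 = -233.78
Current account = (-328.51) + (-513.90) + (-547.00) + (-233.78) = -1623.19
(Excluded from the current account — financial account: new loans extended by domestic banks to foreign borrowers 375.07, sale of domestic government bonds to non-residents 537.57; capital account: acquisition of foreign patents and trademarks (non-produced assets) 125.74, debt forgiveness received from foreign official creditors 55.40, capital transfers received from emigrants 70.96.)

-1623.19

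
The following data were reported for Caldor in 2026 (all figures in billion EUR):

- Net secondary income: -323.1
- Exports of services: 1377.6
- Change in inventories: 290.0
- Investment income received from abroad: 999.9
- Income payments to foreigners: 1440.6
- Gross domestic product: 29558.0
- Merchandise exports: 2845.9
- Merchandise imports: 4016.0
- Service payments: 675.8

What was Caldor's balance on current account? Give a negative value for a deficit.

-1232.1

Goods balance = 2845.9 - 4016.0 = -1170.1
Services balance = 1377.6 - 675.8 = 701.8
Trade balance (goods + services) = -1170.1 + 701.8 = -468.3
Net primary income = 999.9 - 1440.6 = -440.7
Net secondary income = -323.1
Current account = -468.3 + (-440.7) + (-323.1) = -1232.1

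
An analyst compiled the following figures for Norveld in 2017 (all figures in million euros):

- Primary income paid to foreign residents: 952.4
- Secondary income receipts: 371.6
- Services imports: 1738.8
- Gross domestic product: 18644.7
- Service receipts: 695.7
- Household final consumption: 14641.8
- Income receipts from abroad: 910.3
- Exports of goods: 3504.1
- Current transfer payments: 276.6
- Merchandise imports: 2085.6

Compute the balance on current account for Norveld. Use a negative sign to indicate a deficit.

428.3

Goods balance = 3504.1 - 2085.6 = 1418.5
Services balance = 695.7 - 1738.8 = -1043.1
Trade balance (goods + services) = 1418.5 + (-1043.1) = 375.4
Net primary income = 910.3 - 952.4 = -42.1
Net secondary income = 371.6 - 276.6 = 95.0
Current account = 375.4 + (-42.1) + 95.0 = 428.3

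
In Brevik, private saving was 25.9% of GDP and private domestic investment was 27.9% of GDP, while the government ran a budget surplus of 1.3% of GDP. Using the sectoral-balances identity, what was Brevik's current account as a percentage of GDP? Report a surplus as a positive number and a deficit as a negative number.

By the sectoral-balances identity, CA = (S_private - I) + (T - G).
Private balance = 25.9 - 27.9 = -2.0
Government balance (T - G) = 1.3
CA = -2.0 + 1.3 = -0.7

-0.7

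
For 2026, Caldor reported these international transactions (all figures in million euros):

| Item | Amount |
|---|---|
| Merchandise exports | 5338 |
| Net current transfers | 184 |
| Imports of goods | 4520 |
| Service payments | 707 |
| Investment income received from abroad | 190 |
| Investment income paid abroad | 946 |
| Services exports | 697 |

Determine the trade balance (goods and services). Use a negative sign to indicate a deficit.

808

Goods balance = 5338 - 4520 = 818
Services balance = 697 - 707 = -10
Trade balance (goods + services) = 818 + (-10) = 808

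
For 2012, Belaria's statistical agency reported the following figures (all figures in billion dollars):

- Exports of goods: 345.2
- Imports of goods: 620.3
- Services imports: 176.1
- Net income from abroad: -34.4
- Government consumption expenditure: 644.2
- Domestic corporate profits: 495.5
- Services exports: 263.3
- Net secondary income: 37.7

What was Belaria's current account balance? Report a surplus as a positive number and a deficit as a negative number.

-184.6

Goods balance = 345.2 - 620.3 = -275.1
Services balance = 263.3 - 176.1 = 87.2
Trade balance (goods + services) = -275.1 + 87.2 = -187.9
Net primary income = -34.4
Net secondary income = 37.7
Current account = -187.9 + (-34.4) + 37.7 = -184.6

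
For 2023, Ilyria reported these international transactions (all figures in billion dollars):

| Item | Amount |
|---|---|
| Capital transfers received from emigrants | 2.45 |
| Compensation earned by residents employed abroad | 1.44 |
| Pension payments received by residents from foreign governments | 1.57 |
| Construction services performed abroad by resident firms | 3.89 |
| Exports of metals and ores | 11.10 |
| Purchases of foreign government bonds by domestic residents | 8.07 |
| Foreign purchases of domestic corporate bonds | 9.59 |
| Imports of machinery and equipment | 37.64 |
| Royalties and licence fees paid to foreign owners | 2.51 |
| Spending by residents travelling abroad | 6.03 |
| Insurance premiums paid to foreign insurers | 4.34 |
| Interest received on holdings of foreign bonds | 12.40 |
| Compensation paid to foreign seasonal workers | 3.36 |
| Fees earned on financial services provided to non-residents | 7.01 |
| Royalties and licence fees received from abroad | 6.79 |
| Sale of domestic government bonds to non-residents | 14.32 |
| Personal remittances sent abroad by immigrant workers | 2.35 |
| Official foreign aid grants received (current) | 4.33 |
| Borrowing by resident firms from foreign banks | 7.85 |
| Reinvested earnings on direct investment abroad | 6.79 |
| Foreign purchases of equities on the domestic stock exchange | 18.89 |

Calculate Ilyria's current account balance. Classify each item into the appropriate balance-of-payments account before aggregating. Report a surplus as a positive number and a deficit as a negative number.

Goods: 11.10 - 37.64 = -26.54
Services: -2.51 + 6.79 + 7.01 - 4.34 + 3.89 - 6.03 = 4.81
Primary income: -3.36 + 1.44 + 6.79 + 12.40 = 17.27
Secondary income: -2.35 + 1.57 + 4.33 = 3.55
Current account = (-26.54) + 4.81 + 17.27 + 3.55 = -0.91
(Excluded from the current account — capital account: capital transfers received from emigrants 2.45; financial account: purchases of foreign government bonds by domestic residents 8.07, foreign purchases of domestic corporate bonds 9.59, sale of domestic government bonds to non-residents 14.32, borrowing by resident firms from foreign banks 7.85, foreign purchases of equities on the domestic stock exchange 18.89.)

-0.91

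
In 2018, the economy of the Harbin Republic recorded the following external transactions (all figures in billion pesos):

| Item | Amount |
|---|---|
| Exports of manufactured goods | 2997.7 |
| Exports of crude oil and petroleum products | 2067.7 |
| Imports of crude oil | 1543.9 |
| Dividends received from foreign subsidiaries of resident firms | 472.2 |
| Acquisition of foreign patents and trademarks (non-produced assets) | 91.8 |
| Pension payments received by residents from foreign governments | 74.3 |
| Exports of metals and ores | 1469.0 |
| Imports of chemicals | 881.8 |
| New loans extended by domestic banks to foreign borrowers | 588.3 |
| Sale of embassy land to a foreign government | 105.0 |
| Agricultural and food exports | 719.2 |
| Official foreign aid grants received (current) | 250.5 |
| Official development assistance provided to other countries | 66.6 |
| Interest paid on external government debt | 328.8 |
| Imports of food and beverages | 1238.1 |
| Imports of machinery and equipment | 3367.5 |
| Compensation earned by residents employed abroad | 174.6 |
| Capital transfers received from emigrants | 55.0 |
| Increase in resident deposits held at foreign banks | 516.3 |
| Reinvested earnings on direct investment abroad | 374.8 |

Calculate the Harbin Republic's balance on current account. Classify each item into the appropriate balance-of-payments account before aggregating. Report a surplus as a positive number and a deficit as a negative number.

1173.3

Goods: -1543.9 - 1238.1 - 3367.5 + 1469.0 - 881.8 + 2997.7 + 2067.7 + 719.2 = 222.3
Primary income: 472.2 + 174.6 - 328.8 + 374.8 = 692.8
Secondary income: 250.5 - 66.6 + 74.3 = 258.2
Current account = 222.3 + 692.8 + 258.2 = 1173.3
(Excluded from the current account — capital account: acquisition of foreign patents and trademarks (non-produced assets) 91.8, sale of embassy land to a foreign government 105.0, capital transfers received from emigrants 55.0; financial account: new loans extended by domestic banks to foreign borrowers 588.3, increase in resident deposits held at foreign banks 516.3.)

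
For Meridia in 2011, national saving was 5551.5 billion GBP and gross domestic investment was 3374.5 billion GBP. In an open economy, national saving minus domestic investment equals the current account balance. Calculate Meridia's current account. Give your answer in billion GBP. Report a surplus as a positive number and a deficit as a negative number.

2177.0

CA = S - I = 5551.5 - 3374.5 = 2177.0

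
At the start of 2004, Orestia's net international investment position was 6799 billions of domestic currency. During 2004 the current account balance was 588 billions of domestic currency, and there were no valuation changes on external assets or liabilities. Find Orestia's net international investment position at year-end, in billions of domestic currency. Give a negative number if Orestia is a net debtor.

7387

With no valuation effects, change in NIIP = current account = 588
End-of-year NIIP = 6799 + 588 = 7387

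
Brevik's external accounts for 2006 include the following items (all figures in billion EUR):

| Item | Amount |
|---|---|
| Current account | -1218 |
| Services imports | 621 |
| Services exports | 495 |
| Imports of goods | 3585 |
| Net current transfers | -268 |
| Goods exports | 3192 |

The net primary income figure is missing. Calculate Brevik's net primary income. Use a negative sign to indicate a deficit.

-431

Current account = goods balance + services balance + net primary income + net secondary income
Sum of the known components = -787
Net primary income = CA - (known components) = -1218 - (-787) = -431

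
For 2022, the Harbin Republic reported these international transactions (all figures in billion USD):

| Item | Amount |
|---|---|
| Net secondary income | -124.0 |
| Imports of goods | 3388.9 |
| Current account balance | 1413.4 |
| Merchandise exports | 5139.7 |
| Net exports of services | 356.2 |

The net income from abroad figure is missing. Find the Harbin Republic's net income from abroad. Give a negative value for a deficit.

Current account = goods balance + services balance + net primary income + net secondary income
Sum of the known components = 1983.0
Net income from abroad = CA - (known components) = 1413.4 - 1983.0 = -569.6

-569.6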